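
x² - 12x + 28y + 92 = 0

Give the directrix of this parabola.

Only x is squared. Complete the square in x: (x - 6)² = -28(y + 2).
Vertex (6, -2); 4p = -28 so p = -7. Opens down.
Directrix is the horizontal line y = k − p = -2 − (-7) = 5.

y = 5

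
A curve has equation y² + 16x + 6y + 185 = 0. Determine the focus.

Only y is squared. Complete the square in y: (y + 3)² = -16(x + 11).
Vertex (-11, -3); 4p = -16 so p = -4. Opens left.
Focus is p units from the vertex along the axis: (h + p, k).

(-15, -3)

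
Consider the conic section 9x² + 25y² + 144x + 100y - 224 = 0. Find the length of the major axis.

20

Rearranging, 9(x² + 16x) + 25(y² + 4y) = 224.
Complete the square: 9(x + 8)² + 25(y + 2)² = 224 + 576 + 100 = 900
Divide through by 900 to get (x + 8)²/100 + (y + 2)²/36 = 1.
Ellipse, center (-8, -2), major axis horizontal; a² = 100, b² = 36.
a² = 100 so a = 10; the major axis has length 2a = 20.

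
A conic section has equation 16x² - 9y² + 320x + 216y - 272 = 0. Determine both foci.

Rearranging, 16(x² + 20x) -9(y² - 24y) = 272.
Complete the square: 16(x + 10)² -9(y - 12)² = 272 + 1600 - 1296 = 576
Divide through by 576 to get (x + 10)²/36 - (y - 12)²/64 = 1.
Hyperbola, center (-10, 12), transverse axis horizontal; a² = 36, b² = 64.
c² = a² + b² = 36 + 64 = 100, so c = 10.
Foci lie on the horizontal axis through the center: (h ± c, k).

(-20, 12) and (0, 12)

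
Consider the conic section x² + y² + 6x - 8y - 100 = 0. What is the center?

Group: (x² + 6x) + (y² - 8y) = 100
Completing the square gives (x + 3)² + (y - 4)² = 100 + 9 + 16 = 125.
So (x + 3)² + (y - 4)² = 125.
Circle centered at (-3, 4) with r² = 125.

(-3, 4)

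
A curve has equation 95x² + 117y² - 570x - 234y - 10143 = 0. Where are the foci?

Collect terms: 95(x² - 6x) + 117(y² - 2y) = 10143
Completing the square gives 95(x - 3)² + 117(y - 1)² = 10143 + 855 + 117 = 11115.
Dividing both sides by 11115: (x - 3)²/117 + (y - 1)²/95 = 1
Ellipse, center (3, 1), major axis horizontal; a² = 117, b² = 95.
c² = a² - b² = 117 - 95 = 22, so c = √22.
Foci lie on the horizontal axis through the center: (h ± c, k).

(3 - √22, 1) and (3 + √22, 1)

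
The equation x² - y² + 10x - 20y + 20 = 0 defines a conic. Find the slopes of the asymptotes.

Group the x- and y-terms: (x² + 10x) -(y² + 20y) = -20
Complete the square in x and y: (x + 5)² -(y + 10)² = -20 + 25 - 100 = -95
Divide by -95: (y + 10)²/95 - (x + 5)²/95 = 1
Hyperbola, center (-5, -10), transverse axis vertical; a² = 95, b² = 95.
For a vertical hyperbola the asymptotes have slope ±a/b.
Here that is ±√95/√95 = ±1.

1 and -1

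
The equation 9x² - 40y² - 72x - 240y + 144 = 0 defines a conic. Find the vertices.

(4, -6) and (4, 0)

Group the x- and y-terms: 9(x² - 8x) -40(y² + 6y) = -144
Complete the square: 9(x - 4)² -40(y + 3)² = -144 + 144 - 360 = -360
Divide through by -360 to get (y + 3)²/9 - (x - 4)²/40 = 1.
Hyperbola, center (4, -3), transverse axis vertical; a² = 9, b² = 40.
a = 3. Vertices at (h, k ± a).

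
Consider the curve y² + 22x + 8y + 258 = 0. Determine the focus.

Only y is squared. Complete the square in y: (y + 4)² = -22(x + 11).
Vertex (-11, -4); 4p = -22 so p = -11/2. Opens left.
Focus is p units from the vertex along the axis: (h + p, k).

(-33/2, -4)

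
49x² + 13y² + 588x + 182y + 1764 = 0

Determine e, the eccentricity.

Group: 49(x² + 12x) + 13(y² + 14y) = -1764
Completing the square gives 49(x + 6)² + 13(y + 7)² = -1764 + 1764 + 637 = 637.
Dividing both sides by 637: (x + 6)²/13 + (y + 7)²/49 = 1
Ellipse, center (-6, -7), major axis vertical; a² = 49, b² = 13.
c² = a² - b² = 36, so c = 6.
e = c/a = 6/7.

e = 6/7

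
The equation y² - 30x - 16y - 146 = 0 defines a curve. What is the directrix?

Only y is squared. Complete the square in y: (y - 8)² = 30(x + 7).
Vertex (-7, 8); 4p = 30 so p = 15/2. Opens right.
Directrix is the vertical line x = h − p = -7 − (15/2) = -29/2.

x = -29/2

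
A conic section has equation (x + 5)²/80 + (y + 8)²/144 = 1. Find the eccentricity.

e = 2/3

Center (-5, -8). The larger denominator 144 sits under the y-term, so the major axis is vertical; a² = 144, b² = 80.
c² = a² - b² = 64, so c = 8.
e = c/a = 8/12 = 2/3.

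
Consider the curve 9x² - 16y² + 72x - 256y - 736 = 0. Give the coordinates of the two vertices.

Group: 9(x² + 8x) -16(y² + 16y) = 736
Complete the square: 9(x + 4)² -16(y + 8)² = 736 + 144 - 1024 = -144
Divide through by -144 to get (y + 8)²/9 - (x + 4)²/16 = 1.
Hyperbola, center (-4, -8), transverse axis vertical; a² = 9, b² = 16.
a = 3. Vertices at (h, k ± a).

(-4, -11) and (-4, -5)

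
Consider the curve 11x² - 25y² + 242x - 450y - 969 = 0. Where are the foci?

Group: 11(x² + 22x) -25(y² + 18y) = 969
Complete the square: 11(x + 11)² -25(y + 9)² = 969 + 1331 - 2025 = 275
Dividing both sides by 275: (x + 11)²/25 - (y + 9)²/11 = 1
Hyperbola, center (-11, -9), transverse axis horizontal; a² = 25, b² = 11.
c² = a² + b² = 25 + 11 = 36, so c = 6.
Foci lie on the horizontal axis through the center: (h ± c, k).

(-17, -9) and (-5, -9)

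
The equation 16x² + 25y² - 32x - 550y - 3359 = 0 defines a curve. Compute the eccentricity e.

Collect terms: 16(x² - 2x) + 25(y² - 22y) = 3359
16(x - 1)² + 25(y - 11)² = 3359 + 16 + 3025 = 6400
Divide by 6400: (x - 1)²/400 + (y - 11)²/256 = 1
Ellipse, center (1, 11), major axis horizontal; a² = 400, b² = 256.
c² = a² - b² = 144, so c = 12.
e = c/a = 12/20 = 3/5.

e = 3/5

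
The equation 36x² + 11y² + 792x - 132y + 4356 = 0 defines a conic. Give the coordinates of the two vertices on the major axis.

(-11, 0) and (-11, 12)

36(x² + 22x) + 11(y² - 12y) = -4356
Complete the square: 36(x + 11)² + 11(y - 6)² = -4356 + 4356 + 396 = 396
Dividing both sides by 396: (x + 11)²/11 + (y - 6)²/36 = 1
Ellipse, center (-11, 6), major axis vertical; a² = 36, b² = 11.
a = 6. Vertices at (h, k ± a).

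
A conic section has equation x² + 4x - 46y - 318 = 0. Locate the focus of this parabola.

Only x is squared. Complete the square in x: (x + 2)² = 46(y + 7).
Vertex (-2, -7); 4p = 46 so p = 23/2. Opens up.
Focus is p units from the vertex along the axis: (h, k + p).

(-2, 9/2)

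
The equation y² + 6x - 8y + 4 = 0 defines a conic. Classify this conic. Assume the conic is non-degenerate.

No xy term. Coefficients of x² and y² are A = 0, C = 1.
Exactly one squared variable ⇒ parabola.

parabola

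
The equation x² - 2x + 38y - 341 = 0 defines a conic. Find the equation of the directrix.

Only x is squared. Complete the square in x: (x - 1)² = -38(y - 9).
Vertex (1, 9); 4p = -38 so p = -19/2. Opens down.
Directrix is the horizontal line y = k − p = 9 − (-19/2) = 37/2.

y = 37/2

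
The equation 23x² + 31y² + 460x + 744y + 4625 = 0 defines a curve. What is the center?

Group the x- and y-terms: 23(x² + 20x) + 31(y² + 24y) = -4625
Completing the square gives 23(x + 10)² + 31(y + 12)² = -4625 + 2300 + 4464 = 2139.
Divide by 2139: (x + 10)²/93 + (y + 12)²/69 = 1
Ellipse with center (-10, -12).

(-10, -12)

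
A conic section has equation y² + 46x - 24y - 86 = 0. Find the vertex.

Only y is squared. Complete the square in y: (y - 12)² = -46(x - 5).
Vertex (5, 12); 4p = -46 so p = -23/2. Opens left.

(5, 12)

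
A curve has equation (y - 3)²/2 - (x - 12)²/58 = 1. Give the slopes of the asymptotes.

√29/29 and -√29/29

Center (12, 3). The positive term is the y-term, so the transverse axis is vertical; a² = 2, b² = 58.
For a vertical hyperbola the asymptotes have slope ±a/b.
Here that is ±√2/√58 = ±√29/29.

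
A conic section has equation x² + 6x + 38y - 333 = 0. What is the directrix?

y = 37/2

Only x is squared. Complete the square in x: (x + 3)² = -38(y - 9).
Vertex (-3, 9); 4p = -38 so p = -19/2. Opens down.
Directrix is the horizontal line y = k − p = 9 − (-19/2) = 37/2.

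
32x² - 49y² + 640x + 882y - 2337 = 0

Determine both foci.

Group: 32(x² + 20x) -49(y² - 18y) = 2337
Complete the square: 32(x + 10)² -49(y - 9)² = 2337 + 3200 - 3969 = 1568
Dividing both sides by 1568: (x + 10)²/49 - (y - 9)²/32 = 1
Hyperbola, center (-10, 9), transverse axis horizontal; a² = 49, b² = 32.
c² = a² + b² = 49 + 32 = 81, so c = 9.
Foci lie on the horizontal axis through the center: (h ± c, k).

(-19, 9) and (-1, 9)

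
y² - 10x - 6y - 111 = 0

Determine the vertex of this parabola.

(-12, 3)

Only y is squared. Complete the square in y: (y - 3)² = 10(x + 12).
Vertex (-12, 3); 4p = 10 so p = 5/2. Opens right.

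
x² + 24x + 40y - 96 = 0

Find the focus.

Only x is squared. Complete the square in x: (x + 12)² = -40(y - 6).
Vertex (-12, 6); 4p = -40 so p = -10. Opens down.
Focus is p units from the vertex along the axis: (h, k + p).

(-12, -4)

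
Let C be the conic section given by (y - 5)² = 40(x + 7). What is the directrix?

x = -17

Vertex (-7, 5); 4p = 40 so p = 10. Opens right.
Directrix is the vertical line x = h − p = -7 − (10) = -17.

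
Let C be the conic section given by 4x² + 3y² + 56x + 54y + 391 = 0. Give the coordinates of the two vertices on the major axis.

Collect terms: 4(x² + 14x) + 3(y² + 18y) = -391
4(x + 7)² + 3(y + 9)² = -391 + 196 + 243 = 48
Divide by 48: (x + 7)²/12 + (y + 9)²/16 = 1
Ellipse, center (-7, -9), major axis vertical; a² = 16, b² = 12.
a = 4. Vertices at (h, k ± a).

(-7, -13) and (-7, -5)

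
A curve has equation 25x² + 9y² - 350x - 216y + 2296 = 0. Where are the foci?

(7, 8) and (7, 16)

Group: 25(x² - 14x) + 9(y² - 24y) = -2296
Completing the square gives 25(x - 7)² + 9(y - 12)² = -2296 + 1225 + 1296 = 225.
Divide through by 225 to get (x - 7)²/9 + (y - 12)²/25 = 1.
Ellipse, center (7, 12), major axis vertical; a² = 25, b² = 9.
c² = a² - b² = 25 - 9 = 16, so c = 4.
Foci lie on the vertical axis through the center: (h, k ± c).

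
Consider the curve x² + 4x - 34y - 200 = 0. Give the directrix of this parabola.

Only x is squared. Complete the square in x: (x + 2)² = 34(y + 6).
Vertex (-2, -6); 4p = 34 so p = 17/2. Opens up.
Directrix is the horizontal line y = k − p = -6 − (17/2) = -29/2.

y = -29/2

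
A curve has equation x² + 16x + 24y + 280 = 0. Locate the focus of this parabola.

Only x is squared. Complete the square in x: (x + 8)² = -24(y + 9).
Vertex (-8, -9); 4p = -24 so p = -6. Opens down.
Focus is p units from the vertex along the axis: (h, k + p).

(-8, -15)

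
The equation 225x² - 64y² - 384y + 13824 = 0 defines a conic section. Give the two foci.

225x² -64(y² + 6y) = -13824
Complete the square in x and y: 225x² -64(y + 3)² = -13824 + 0 - 576 = -14400
Divide through by -14400 to get (y + 3)²/225 - x²/64 = 1.
Hyperbola, center (0, -3), transverse axis vertical; a² = 225, b² = 64.
c² = a² + b² = 225 + 64 = 289, so c = 17.
Foci lie on the vertical axis through the center: (h, k ± c).

(0, -20) and (0, 14)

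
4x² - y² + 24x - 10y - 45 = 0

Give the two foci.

4(x² + 6x) -(y² + 10y) = 45
Complete the square: 4(x + 3)² -(y + 5)² = 45 + 36 - 25 = 56
Divide by 56: (x + 3)²/14 - (y + 5)²/56 = 1
Hyperbola, center (-3, -5), transverse axis horizontal; a² = 14, b² = 56.
c² = a² + b² = 14 + 56 = 70, so c = √70.
Foci lie on the horizontal axis through the center: (h ± c, k).

(-3 - √70, -5) and (-3 + √70, -5)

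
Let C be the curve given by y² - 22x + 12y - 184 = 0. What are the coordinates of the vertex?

(-10, -6)

Only y is squared. Complete the square in y: (y + 6)² = 22(x + 10).
Vertex (-10, -6); 4p = 22 so p = 11/2. Opens right.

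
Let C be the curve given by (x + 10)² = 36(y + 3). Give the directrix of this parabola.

Vertex (-10, -3); 4p = 36 so p = 9. Opens up.
Directrix is the horizontal line y = k − p = -3 − (9) = -12.

y = -12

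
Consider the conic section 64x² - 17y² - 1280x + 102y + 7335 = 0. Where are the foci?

(10, -6) and (10, 12)

Group: 64(x² - 20x) -17(y² - 6y) = -7335
Complete the square in x and y: 64(x - 10)² -17(y - 3)² = -7335 + 6400 - 153 = -1088
Divide through by -1088 to get (y - 3)²/64 - (x - 10)²/17 = 1.
Hyperbola, center (10, 3), transverse axis vertical; a² = 64, b² = 17.
c² = a² + b² = 64 + 17 = 81, so c = 9.
Foci lie on the vertical axis through the center: (h, k ± c).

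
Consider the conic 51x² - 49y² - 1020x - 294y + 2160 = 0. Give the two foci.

Group: 51(x² - 20x) -49(y² + 6y) = -2160
51(x - 10)² -49(y + 3)² = -2160 + 5100 - 441 = 2499
Divide through by 2499 to get (x - 10)²/49 - (y + 3)²/51 = 1.
Hyperbola, center (10, -3), transverse axis horizontal; a² = 49, b² = 51.
c² = a² + b² = 49 + 51 = 100, so c = 10.
Foci lie on the horizontal axis through the center: (h ± c, k).

(0, -3) and (20, -3)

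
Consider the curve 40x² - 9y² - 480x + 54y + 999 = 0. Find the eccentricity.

40(x² - 12x) -9(y² - 6y) = -999
Completing the square gives 40(x - 6)² -9(y - 3)² = -999 + 1440 - 81 = 360.
Dividing both sides by 360: (x - 6)²/9 - (y - 3)²/40 = 1
Hyperbola, center (6, 3), transverse axis horizontal; a² = 9, b² = 40.
c² = a² + b² = 49, so c = 7.
e = c/a = 7/3.

e = 7/3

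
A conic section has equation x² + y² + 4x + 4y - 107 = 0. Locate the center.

(-2, -2)

Rearranging, (x² + 4x) + (y² + 4y) = 107.
Complete the square in x and y: (x + 2)² + (y + 2)² = 107 + 4 + 4 = 115
So (x + 2)² + (y + 2)² = 115.
Circle centered at (-2, -2) with r² = 115.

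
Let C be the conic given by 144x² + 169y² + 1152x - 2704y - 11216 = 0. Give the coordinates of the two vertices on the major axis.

Rearranging, 144(x² + 8x) + 169(y² - 16y) = 11216.
Complete the square: 144(x + 4)² + 169(y - 8)² = 11216 + 2304 + 10816 = 24336
Dividing both sides by 24336: (x + 4)²/169 + (y - 8)²/144 = 1
Ellipse, center (-4, 8), major axis horizontal; a² = 169, b² = 144.
a = 13. Vertices at (h ± a, k).

(-17, 8) and (9, 8)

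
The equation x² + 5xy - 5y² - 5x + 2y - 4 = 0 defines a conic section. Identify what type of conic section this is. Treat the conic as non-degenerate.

hyperbola

A = 1, B = 5, C = -5.
Discriminant B² − 4AC = 5² − 4·1·(-5) = 45.
B² − 4AC > 0 ⇒ hyperbola.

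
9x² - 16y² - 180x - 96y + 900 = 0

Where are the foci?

Group the x- and y-terms: 9(x² - 20x) -16(y² + 6y) = -900
9(x - 10)² -16(y + 3)² = -900 + 900 - 144 = -144
Divide through by -144 to get (y + 3)²/9 - (x - 10)²/16 = 1.
Hyperbola, center (10, -3), transverse axis vertical; a² = 9, b² = 16.
c² = a² + b² = 9 + 16 = 25, so c = 5.
Foci lie on the vertical axis through the center: (h, k ± c).

(10, -8) and (10, 2)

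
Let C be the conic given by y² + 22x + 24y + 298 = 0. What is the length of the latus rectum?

Only y is squared. Complete the square in y: (y + 12)² = -22(x + 7).
Vertex (-7, -12); 4p = -22 so p = -11/2. Opens left.
Latus rectum length = |4p| = 22.

22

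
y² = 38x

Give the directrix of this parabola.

x = -19/2

Vertex (0, 0); 4p = 38 so p = 19/2. Opens right.
Directrix is the vertical line x = h − p = 0 − (19/2) = -19/2.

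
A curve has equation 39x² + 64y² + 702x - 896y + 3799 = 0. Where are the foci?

(-14, 7) and (-4, 7)

Rearranging, 39(x² + 18x) + 64(y² - 14y) = -3799.
Complete the square in x and y: 39(x + 9)² + 64(y - 7)² = -3799 + 3159 + 3136 = 2496
Dividing both sides by 2496: (x + 9)²/64 + (y - 7)²/39 = 1
Ellipse, center (-9, 7), major axis horizontal; a² = 64, b² = 39.
c² = a² - b² = 64 - 39 = 25, so c = 5.
Foci lie on the horizontal axis through the center: (h ± c, k).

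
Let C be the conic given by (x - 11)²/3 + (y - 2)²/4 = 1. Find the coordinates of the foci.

Center (11, 2). The larger denominator 4 sits under the y-term, so the major axis is vertical; a² = 4, b² = 3.
c² = a² - b² = 4 - 3 = 1, so c = 1.
Foci lie on the vertical axis through the center: (h, k ± c).

(11, 1) and (11, 3)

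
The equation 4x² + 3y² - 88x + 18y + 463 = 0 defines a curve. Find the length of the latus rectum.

6

Group the x- and y-terms: 4(x² - 22x) + 3(y² + 6y) = -463
4(x - 11)² + 3(y + 3)² = -463 + 484 + 27 = 48
Divide by 48: (x - 11)²/12 + (y + 3)²/16 = 1
Ellipse, center (11, -3), major axis vertical; a² = 16, b² = 12.
Latus rectum length = 2b²/a = 2·12/4 = 6.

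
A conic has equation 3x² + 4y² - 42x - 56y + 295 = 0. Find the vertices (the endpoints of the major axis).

3(x² - 14x) + 4(y² - 14y) = -295
Completing the square gives 3(x - 7)² + 4(y - 7)² = -295 + 147 + 196 = 48.
Dividing both sides by 48: (x - 7)²/16 + (y - 7)²/12 = 1
Ellipse, center (7, 7), major axis horizontal; a² = 16, b² = 12.
a = 4. Vertices at (h ± a, k).

(3, 7) and (11, 7)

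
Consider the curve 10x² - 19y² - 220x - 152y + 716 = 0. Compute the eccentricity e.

Collect terms: 10(x² - 22x) -19(y² + 8y) = -716
Complete the square in x and y: 10(x - 11)² -19(y + 4)² = -716 + 1210 - 304 = 190
Divide by 190: (x - 11)²/19 - (y + 4)²/10 = 1
Hyperbola, center (11, -4), transverse axis horizontal; a² = 19, b² = 10.
c² = a² + b² = 29, so c = √29.
e = c/a = √29/√19 = √551/19.

e = √551/19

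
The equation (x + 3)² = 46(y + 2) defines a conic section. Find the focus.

(-3, 19/2)

Vertex (-3, -2); 4p = 46 so p = 23/2. Opens up.
Focus is p units from the vertex along the axis: (h, k + p).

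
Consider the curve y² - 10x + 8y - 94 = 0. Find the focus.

(-17/2, -4)

Only y is squared. Complete the square in y: (y + 4)² = 10(x + 11).
Vertex (-11, -4); 4p = 10 so p = 5/2. Opens right.
Focus is p units from the vertex along the axis: (h + p, k).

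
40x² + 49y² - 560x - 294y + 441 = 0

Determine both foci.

Group: 40(x² - 14x) + 49(y² - 6y) = -441
Complete the square: 40(x - 7)² + 49(y - 3)² = -441 + 1960 + 441 = 1960
Dividing both sides by 1960: (x - 7)²/49 + (y - 3)²/40 = 1
Ellipse, center (7, 3), major axis horizontal; a² = 49, b² = 40.
c² = a² - b² = 49 - 40 = 9, so c = 3.
Foci lie on the horizontal axis through the center: (h ± c, k).

(4, 3) and (10, 3)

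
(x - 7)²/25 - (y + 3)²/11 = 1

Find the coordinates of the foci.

Center (7, -3). The positive term is the x-term, so the transverse axis is horizontal; a² = 25, b² = 11.
c² = a² + b² = 25 + 11 = 36, so c = 6.
Foci lie on the horizontal axis through the center: (h ± c, k).

(1, -3) and (13, -3)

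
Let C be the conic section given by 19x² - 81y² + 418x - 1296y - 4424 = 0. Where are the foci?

(-21, -8) and (-1, -8)

Rearranging, 19(x² + 22x) -81(y² + 16y) = 4424.
Complete the square: 19(x + 11)² -81(y + 8)² = 4424 + 2299 - 5184 = 1539
Divide by 1539: (x + 11)²/81 - (y + 8)²/19 = 1
Hyperbola, center (-11, -8), transverse axis horizontal; a² = 81, b² = 19.
c² = a² + b² = 81 + 19 = 100, so c = 10.
Foci lie on the horizontal axis through the center: (h ± c, k).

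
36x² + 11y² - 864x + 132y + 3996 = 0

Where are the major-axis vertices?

36(x² - 24x) + 11(y² + 12y) = -3996
Complete the square: 36(x - 12)² + 11(y + 6)² = -3996 + 5184 + 396 = 1584
Divide by 1584: (x - 12)²/44 + (y + 6)²/144 = 1
Ellipse, center (12, -6), major axis vertical; a² = 144, b² = 44.
a = 12. Vertices at (h, k ± a).

(12, -18) and (12, 6)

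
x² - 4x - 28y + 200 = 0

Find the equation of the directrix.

Only x is squared. Complete the square in x: (x - 2)² = 28(y - 7).
Vertex (2, 7); 4p = 28 so p = 7. Opens up.
Directrix is the horizontal line y = k − p = 7 − (7) = 0.

y = 0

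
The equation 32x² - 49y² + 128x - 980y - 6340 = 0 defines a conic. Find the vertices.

(-9, -10) and (5, -10)

Collect terms: 32(x² + 4x) -49(y² + 20y) = 6340
Complete the square: 32(x + 2)² -49(y + 10)² = 6340 + 128 - 4900 = 1568
Dividing both sides by 1568: (x + 2)²/49 - (y + 10)²/32 = 1
Hyperbola, center (-2, -10), transverse axis horizontal; a² = 49, b² = 32.
a = 7. Vertices at (h ± a, k).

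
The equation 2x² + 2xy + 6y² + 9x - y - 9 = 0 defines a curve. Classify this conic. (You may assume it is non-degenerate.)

ellipse

A = 2, B = 2, C = 6.
Discriminant B² − 4AC = 2² − 4·2·6 = -44.
B² − 4AC < 0 ⇒ ellipse.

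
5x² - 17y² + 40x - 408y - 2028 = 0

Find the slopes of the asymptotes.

√85/17 and -√85/17

Group the x- and y-terms: 5(x² + 8x) -17(y² + 24y) = 2028
Complete the square: 5(x + 4)² -17(y + 12)² = 2028 + 80 - 2448 = -340
Dividing both sides by -340: (y + 12)²/20 - (x + 4)²/68 = 1
Hyperbola, center (-4, -12), transverse axis vertical; a² = 20, b² = 68.
For a vertical hyperbola the asymptotes have slope ±a/b.
Here that is ±2√5/2√17 = ±√85/17.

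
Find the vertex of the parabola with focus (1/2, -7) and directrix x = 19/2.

The vertex is the midpoint between the focus and the directrix along the axis of symmetry.
Axis is horizontal (directrix is vertical). Vertex x-coordinate = (1/2 + 19/2)/2 = 5; y-coordinate = -7.

(5, -7)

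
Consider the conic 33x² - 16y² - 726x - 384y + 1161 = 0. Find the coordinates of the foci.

Collect terms: 33(x² - 22x) -16(y² + 24y) = -1161
33(x - 11)² -16(y + 12)² = -1161 + 3993 - 2304 = 528
Dividing both sides by 528: (x - 11)²/16 - (y + 12)²/33 = 1
Hyperbola, center (11, -12), transverse axis horizontal; a² = 16, b² = 33.
c² = a² + b² = 16 + 33 = 49, so c = 7.
Foci lie on the horizontal axis through the center: (h ± c, k).

(4, -12) and (18, -12)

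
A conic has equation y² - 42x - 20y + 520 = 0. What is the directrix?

Only y is squared. Complete the square in y: (y - 10)² = 42(x - 10).
Vertex (10, 10); 4p = 42 so p = 21/2. Opens right.
Directrix is the vertical line x = h − p = 10 − (21/2) = -1/2.

x = -1/2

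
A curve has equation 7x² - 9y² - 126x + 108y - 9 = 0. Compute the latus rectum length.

28/3

Group the x- and y-terms: 7(x² - 18x) -9(y² - 12y) = 9
7(x - 9)² -9(y - 6)² = 9 + 567 - 324 = 252
Divide by 252: (x - 9)²/36 - (y - 6)²/28 = 1
Hyperbola, center (9, 6), transverse axis horizontal; a² = 36, b² = 28.
Latus rectum length = 2b²/a = 2·28/6 = 28/3.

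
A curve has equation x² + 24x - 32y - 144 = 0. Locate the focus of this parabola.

Only x is squared. Complete the square in x: (x + 12)² = 32(y + 9).
Vertex (-12, -9); 4p = 32 so p = 8. Opens up.
Focus is p units from the vertex along the axis: (h, k + p).

(-12, -1)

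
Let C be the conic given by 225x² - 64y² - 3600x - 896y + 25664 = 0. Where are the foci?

(8, -24) and (8, 10)

Rearranging, 225(x² - 16x) -64(y² + 14y) = -25664.
Complete the square in x and y: 225(x - 8)² -64(y + 7)² = -25664 + 14400 - 3136 = -14400
Divide by -14400: (y + 7)²/225 - (x - 8)²/64 = 1
Hyperbola, center (8, -7), transverse axis vertical; a² = 225, b² = 64.
c² = a² + b² = 225 + 64 = 289, so c = 17.
Foci lie on the vertical axis through the center: (h, k ± c).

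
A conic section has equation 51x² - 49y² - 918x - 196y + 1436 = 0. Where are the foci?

(-1, -2) and (19, -2)

Group: 51(x² - 18x) -49(y² + 4y) = -1436
51(x - 9)² -49(y + 2)² = -1436 + 4131 - 196 = 2499
Divide by 2499: (x - 9)²/49 - (y + 2)²/51 = 1
Hyperbola, center (9, -2), transverse axis horizontal; a² = 49, b² = 51.
c² = a² + b² = 49 + 51 = 100, so c = 10.
Foci lie on the horizontal axis through the center: (h ± c, k).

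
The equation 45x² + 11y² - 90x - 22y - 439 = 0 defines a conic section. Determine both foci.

45(x² - 2x) + 11(y² - 2y) = 439
Complete the square in x and y: 45(x - 1)² + 11(y - 1)² = 439 + 45 + 11 = 495
Divide through by 495 to get (x - 1)²/11 + (y - 1)²/45 = 1.
Ellipse, center (1, 1), major axis vertical; a² = 45, b² = 11.
c² = a² - b² = 45 - 11 = 34, so c = √34.
Foci lie on the vertical axis through the center: (h, k ± c).

(1, 1 - √34) and (1, 1 + √34)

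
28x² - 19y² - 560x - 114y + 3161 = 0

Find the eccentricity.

e = √329/14

Collect terms: 28(x² - 20x) -19(y² + 6y) = -3161
28(x - 10)² -19(y + 3)² = -3161 + 2800 - 171 = -532
Dividing both sides by -532: (y + 3)²/28 - (x - 10)²/19 = 1
Hyperbola, center (10, -3), transverse axis vertical; a² = 28, b² = 19.
c² = a² + b² = 47, so c = √47.
e = c/a = √47/2√7 = √329/14.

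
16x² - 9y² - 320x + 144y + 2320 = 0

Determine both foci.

Rearranging, 16(x² - 20x) -9(y² - 16y) = -2320.
Completing the square gives 16(x - 10)² -9(y - 8)² = -2320 + 1600 - 576 = -1296.
Divide through by -1296 to get (y - 8)²/144 - (x - 10)²/81 = 1.
Hyperbola, center (10, 8), transverse axis vertical; a² = 144, b² = 81.
c² = a² + b² = 144 + 81 = 225, so c = 15.
Foci lie on the vertical axis through the center: (h, k ± c).

(10, -7) and (10, 23)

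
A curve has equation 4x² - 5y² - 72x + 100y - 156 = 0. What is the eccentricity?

e = 3/2

4(x² - 18x) -5(y² - 20y) = 156
Completing the square gives 4(x - 9)² -5(y - 10)² = 156 + 324 - 500 = -20.
Dividing both sides by -20: (y - 10)²/4 - (x - 9)²/5 = 1
Hyperbola, center (9, 10), transverse axis vertical; a² = 4, b² = 5.
c² = a² + b² = 9, so c = 3.
e = c/a = 3/2.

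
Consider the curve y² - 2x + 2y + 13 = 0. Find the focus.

Only y is squared. Complete the square in y: (y + 1)² = 2(x - 6).
Vertex (6, -1); 4p = 2 so p = 1/2. Opens right.
Focus is p units from the vertex along the axis: (h + p, k).

(13/2, -1)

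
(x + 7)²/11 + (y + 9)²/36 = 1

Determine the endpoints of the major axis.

(-7, -15) and (-7, -3)

Center (-7, -9). The larger denominator 36 sits under the y-term, so the major axis is vertical; a² = 36, b² = 11.
a = 6. Vertices at (h, k ± a).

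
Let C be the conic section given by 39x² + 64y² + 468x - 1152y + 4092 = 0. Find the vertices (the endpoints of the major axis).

39(x² + 12x) + 64(y² - 18y) = -4092
Completing the square gives 39(x + 6)² + 64(y - 9)² = -4092 + 1404 + 5184 = 2496.
Dividing both sides by 2496: (x + 6)²/64 + (y - 9)²/39 = 1
Ellipse, center (-6, 9), major axis horizontal; a² = 64, b² = 39.
a = 8. Vertices at (h ± a, k).

(-14, 9) and (2, 9)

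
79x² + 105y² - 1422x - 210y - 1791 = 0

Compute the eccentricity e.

79(x² - 18x) + 105(y² - 2y) = 1791
79(x - 9)² + 105(y - 1)² = 1791 + 6399 + 105 = 8295
Divide by 8295: (x - 9)²/105 + (y - 1)²/79 = 1
Ellipse, center (9, 1), major axis horizontal; a² = 105, b² = 79.
c² = a² - b² = 26, so c = √26.
e = c/a = √26/√105 = √2730/105.

e = √2730/105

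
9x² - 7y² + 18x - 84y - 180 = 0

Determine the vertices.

(-1, -9) and (-1, -3)

9(x² + 2x) -7(y² + 12y) = 180
Complete the square in x and y: 9(x + 1)² -7(y + 6)² = 180 + 9 - 252 = -63
Divide through by -63 to get (y + 6)²/9 - (x + 1)²/7 = 1.
Hyperbola, center (-1, -6), transverse axis vertical; a² = 9, b² = 7.
a = 3. Vertices at (h, k ± a).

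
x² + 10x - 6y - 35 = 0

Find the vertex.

Only x is squared. Complete the square in x: (x + 5)² = 6(y + 10).
Vertex (-5, -10); 4p = 6 so p = 3/2. Opens up.

(-5, -10)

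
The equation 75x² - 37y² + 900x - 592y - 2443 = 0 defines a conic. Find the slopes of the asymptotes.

Group the x- and y-terms: 75(x² + 12x) -37(y² + 16y) = 2443
Complete the square: 75(x + 6)² -37(y + 8)² = 2443 + 2700 - 2368 = 2775
Divide through by 2775 to get (x + 6)²/37 - (y + 8)²/75 = 1.
Hyperbola, center (-6, -8), transverse axis horizontal; a² = 37, b² = 75.
For a horizontal hyperbola the asymptotes have slope ±b/a.
Here that is ±5√3/√37 = ±5√111/37.

5√111/37 and -5√111/37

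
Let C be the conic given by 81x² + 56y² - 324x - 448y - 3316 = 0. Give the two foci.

Group the x- and y-terms: 81(x² - 4x) + 56(y² - 8y) = 3316
Completing the square gives 81(x - 2)² + 56(y - 4)² = 3316 + 324 + 896 = 4536.
Dividing both sides by 4536: (x - 2)²/56 + (y - 4)²/81 = 1
Ellipse, center (2, 4), major axis vertical; a² = 81, b² = 56.
c² = a² - b² = 81 - 56 = 25, so c = 5.
Foci lie on the vertical axis through the center: (h, k ± c).

(2, -1) and (2, 9)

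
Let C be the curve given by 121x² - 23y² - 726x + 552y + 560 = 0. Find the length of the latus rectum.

46/11

Rearranging, 121(x² - 6x) -23(y² - 24y) = -560.
Complete the square in x and y: 121(x - 3)² -23(y - 12)² = -560 + 1089 - 3312 = -2783
Dividing both sides by -2783: (y - 12)²/121 - (x - 3)²/23 = 1
Hyperbola, center (3, 12), transverse axis vertical; a² = 121, b² = 23.
Latus rectum length = 2b²/a = 2·23/11 = 46/11.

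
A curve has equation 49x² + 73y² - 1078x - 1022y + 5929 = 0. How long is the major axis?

2√73

Group: 49(x² - 22x) + 73(y² - 14y) = -5929
49(x - 11)² + 73(y - 7)² = -5929 + 5929 + 3577 = 3577
Divide by 3577: (x - 11)²/73 + (y - 7)²/49 = 1
Ellipse, center (11, 7), major axis horizontal; a² = 73, b² = 49.
a² = 73 so a = √73; the major axis has length 2a = 2√73.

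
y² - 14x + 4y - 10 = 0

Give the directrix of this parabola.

x = -9/2

Only y is squared. Complete the square in y: (y + 2)² = 14(x + 1).
Vertex (-1, -2); 4p = 14 so p = 7/2. Opens right.
Directrix is the vertical line x = h − p = -1 − (7/2) = -9/2.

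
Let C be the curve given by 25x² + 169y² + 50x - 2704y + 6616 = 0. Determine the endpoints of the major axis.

(-14, 8) and (12, 8)

Collect terms: 25(x² + 2x) + 169(y² - 16y) = -6616
25(x + 1)² + 169(y - 8)² = -6616 + 25 + 10816 = 4225
Divide through by 4225 to get (x + 1)²/169 + (y - 8)²/25 = 1.
Ellipse, center (-1, 8), major axis horizontal; a² = 169, b² = 25.
a = 13. Vertices at (h ± a, k).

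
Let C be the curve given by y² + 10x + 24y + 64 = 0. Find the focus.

(11/2, -12)

Only y is squared. Complete the square in y: (y + 12)² = -10(x - 8).
Vertex (8, -12); 4p = -10 so p = -5/2. Opens left.
Focus is p units from the vertex along the axis: (h + p, k).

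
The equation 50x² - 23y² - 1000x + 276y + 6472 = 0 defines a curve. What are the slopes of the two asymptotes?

50(x² - 20x) -23(y² - 12y) = -6472
Complete the square: 50(x - 10)² -23(y - 6)² = -6472 + 5000 - 828 = -2300
Divide by -2300: (y - 6)²/100 - (x - 10)²/46 = 1
Hyperbola, center (10, 6), transverse axis vertical; a² = 100, b² = 46.
For a vertical hyperbola the asymptotes have slope ±a/b.
Here that is ±10/√46 = ±5√46/23.

5√46/23 and -5√46/23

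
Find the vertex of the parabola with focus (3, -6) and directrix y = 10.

The vertex is the midpoint between the focus and the directrix along the axis of symmetry.
Axis is vertical (directrix is horizontal). Vertex y-coordinate = (-6 + 10)/2 = 2; x-coordinate = 3.

(3, 2)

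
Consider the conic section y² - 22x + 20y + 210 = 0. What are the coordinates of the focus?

Only y is squared. Complete the square in y: (y + 10)² = 22(x - 5).
Vertex (5, -10); 4p = 22 so p = 11/2. Opens right.
Focus is p units from the vertex along the axis: (h + p, k).

(21/2, -10)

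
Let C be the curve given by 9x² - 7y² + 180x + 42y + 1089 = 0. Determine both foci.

(-10, -5) and (-10, 11)

Group: 9(x² + 20x) -7(y² - 6y) = -1089
9(x + 10)² -7(y - 3)² = -1089 + 900 - 63 = -252
Divide through by -252 to get (y - 3)²/36 - (x + 10)²/28 = 1.
Hyperbola, center (-10, 3), transverse axis vertical; a² = 36, b² = 28.
c² = a² + b² = 36 + 28 = 64, so c = 8.
Foci lie on the vertical axis through the center: (h, k ± c).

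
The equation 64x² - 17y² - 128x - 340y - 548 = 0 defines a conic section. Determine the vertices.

64(x² - 2x) -17(y² + 20y) = 548
64(x - 1)² -17(y + 10)² = 548 + 64 - 1700 = -1088
Divide through by -1088 to get (y + 10)²/64 - (x - 1)²/17 = 1.
Hyperbola, center (1, -10), transverse axis vertical; a² = 64, b² = 17.
a = 8. Vertices at (h, k ± a).

(1, -18) and (1, -2)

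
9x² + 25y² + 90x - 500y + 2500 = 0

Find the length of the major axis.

10

9(x² + 10x) + 25(y² - 20y) = -2500
9(x + 5)² + 25(y - 10)² = -2500 + 225 + 2500 = 225
Dividing both sides by 225: (x + 5)²/25 + (y - 10)²/9 = 1
Ellipse, center (-5, 10), major axis horizontal; a² = 25, b² = 9.
a² = 25 so a = 5; the major axis has length 2a = 10.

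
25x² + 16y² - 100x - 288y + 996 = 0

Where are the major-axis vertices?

(2, 4) and (2, 14)

Group the x- and y-terms: 25(x² - 4x) + 16(y² - 18y) = -996
Complete the square in x and y: 25(x - 2)² + 16(y - 9)² = -996 + 100 + 1296 = 400
Dividing both sides by 400: (x - 2)²/16 + (y - 9)²/25 = 1
Ellipse, center (2, 9), major axis vertical; a² = 25, b² = 16.
a = 5. Vertices at (h, k ± a).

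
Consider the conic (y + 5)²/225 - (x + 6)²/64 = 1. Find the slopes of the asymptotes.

15/8 and -15/8

Center (-6, -5). The positive term is the y-term, so the transverse axis is vertical; a² = 225, b² = 64.
For a vertical hyperbola the asymptotes have slope ±a/b.
Here that is ±15/8.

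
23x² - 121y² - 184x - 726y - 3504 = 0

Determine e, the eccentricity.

e = 12/11

23(x² - 8x) -121(y² + 6y) = 3504
23(x - 4)² -121(y + 3)² = 3504 + 368 - 1089 = 2783
Divide through by 2783 to get (x - 4)²/121 - (y + 3)²/23 = 1.
Hyperbola, center (4, -3), transverse axis horizontal; a² = 121, b² = 23.
c² = a² + b² = 144, so c = 12.
e = c/a = 12/11.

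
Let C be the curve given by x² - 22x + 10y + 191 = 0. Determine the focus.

Only x is squared. Complete the square in x: (x - 11)² = -10(y + 7).
Vertex (11, -7); 4p = -10 so p = -5/2. Opens down.
Focus is p units from the vertex along the axis: (h, k + p).

(11, -19/2)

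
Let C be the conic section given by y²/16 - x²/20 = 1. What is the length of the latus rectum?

Center (0, 0). The positive term is the y-term, so the transverse axis is vertical; a² = 16, b² = 20.
Latus rectum length = 2b²/a = 2·20/4 = 10.

10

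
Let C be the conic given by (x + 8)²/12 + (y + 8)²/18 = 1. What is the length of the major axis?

Center (-8, -8). The larger denominator 18 sits under the y-term, so the major axis is vertical; a² = 18, b² = 12.
a² = 18 so a = 3√2; the major axis has length 2a = 6√2.

6√2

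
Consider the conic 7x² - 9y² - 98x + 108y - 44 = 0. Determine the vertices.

Group: 7(x² - 14x) -9(y² - 12y) = 44
7(x - 7)² -9(y - 6)² = 44 + 343 - 324 = 63
Dividing both sides by 63: (x - 7)²/9 - (y - 6)²/7 = 1
Hyperbola, center (7, 6), transverse axis horizontal; a² = 9, b² = 7.
a = 3. Vertices at (h ± a, k).

(4, 6) and (10, 6)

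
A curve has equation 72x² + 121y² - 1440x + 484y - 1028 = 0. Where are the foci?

Collect terms: 72(x² - 20x) + 121(y² + 4y) = 1028
72(x - 10)² + 121(y + 2)² = 1028 + 7200 + 484 = 8712
Divide through by 8712 to get (x - 10)²/121 + (y + 2)²/72 = 1.
Ellipse, center (10, -2), major axis horizontal; a² = 121, b² = 72.
c² = a² - b² = 121 - 72 = 49, so c = 7.
Foci lie on the horizontal axis through the center: (h ± c, k).

(3, -2) and (17, -2)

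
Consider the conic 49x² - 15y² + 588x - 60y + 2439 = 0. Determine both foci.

Rearranging, 49(x² + 12x) -15(y² + 4y) = -2439.
49(x + 6)² -15(y + 2)² = -2439 + 1764 - 60 = -735
Divide by -735: (y + 2)²/49 - (x + 6)²/15 = 1
Hyperbola, center (-6, -2), transverse axis vertical; a² = 49, b² = 15.
c² = a² + b² = 49 + 15 = 64, so c = 8.
Foci lie on the vertical axis through the center: (h, k ± c).

(-6, -10) and (-6, 6)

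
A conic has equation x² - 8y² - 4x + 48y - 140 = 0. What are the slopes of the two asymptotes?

√2/4 and -√2/4

Group the x- and y-terms: (x² - 4x) -8(y² - 6y) = 140
Complete the square: (x - 2)² -8(y - 3)² = 140 + 4 - 72 = 72
Divide by 72: (x - 2)²/72 - (y - 3)²/9 = 1
Hyperbola, center (2, 3), transverse axis horizontal; a² = 72, b² = 9.
For a horizontal hyperbola the asymptotes have slope ±b/a.
Here that is ±3/6√2 = ±√2/4.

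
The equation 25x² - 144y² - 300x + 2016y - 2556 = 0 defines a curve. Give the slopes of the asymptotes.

Collect terms: 25(x² - 12x) -144(y² - 14y) = 2556
Complete the square in x and y: 25(x - 6)² -144(y - 7)² = 2556 + 900 - 7056 = -3600
Divide by -3600: (y - 7)²/25 - (x - 6)²/144 = 1
Hyperbola, center (6, 7), transverse axis vertical; a² = 25, b² = 144.
For a vertical hyperbola the asymptotes have slope ±a/b.
Here that is ±5/12.

5/12 and -5/12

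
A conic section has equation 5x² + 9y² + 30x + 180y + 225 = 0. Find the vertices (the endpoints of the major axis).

Group: 5(x² + 6x) + 9(y² + 20y) = -225
Complete the square: 5(x + 3)² + 9(y + 10)² = -225 + 45 + 900 = 720
Divide through by 720 to get (x + 3)²/144 + (y + 10)²/80 = 1.
Ellipse, center (-3, -10), major axis horizontal; a² = 144, b² = 80.
a = 12. Vertices at (h ± a, k).

(-15, -10) and (9, -10)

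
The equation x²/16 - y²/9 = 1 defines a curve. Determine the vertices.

Center (0, 0). The positive term is the x-term, so the transverse axis is horizontal; a² = 16, b² = 9.
a = 4. Vertices at (h ± a, k).

(-4, 0) and (4, 0)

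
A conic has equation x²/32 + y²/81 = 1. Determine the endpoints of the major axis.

(0, -9) and (0, 9)

Center (0, 0). The larger denominator 81 sits under the y-term, so the major axis is vertical; a² = 81, b² = 32.
a = 9. Vertices at (h, k ± a).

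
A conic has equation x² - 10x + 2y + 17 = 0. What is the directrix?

y = 9/2

Only x is squared. Complete the square in x: (x - 5)² = -2(y - 4).
Vertex (5, 4); 4p = -2 so p = -1/2. Opens down.
Directrix is the horizontal line y = k − p = 4 − (-1/2) = 9/2.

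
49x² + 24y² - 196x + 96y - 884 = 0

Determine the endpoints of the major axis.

(2, -9) and (2, 5)

Rearranging, 49(x² - 4x) + 24(y² + 4y) = 884.
Complete the square: 49(x - 2)² + 24(y + 2)² = 884 + 196 + 96 = 1176
Divide through by 1176 to get (x - 2)²/24 + (y + 2)²/49 = 1.
Ellipse, center (2, -2), major axis vertical; a² = 49, b² = 24.
a = 7. Vertices at (h, k ± a).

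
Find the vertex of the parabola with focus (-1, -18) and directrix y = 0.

(-1, -9)

The vertex is the midpoint between the focus and the directrix along the axis of symmetry.
Axis is vertical (directrix is horizontal). Vertex y-coordinate = (-18 + 0)/2 = -9; x-coordinate = -1.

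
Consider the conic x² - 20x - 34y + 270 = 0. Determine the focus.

(10, 27/2)

Only x is squared. Complete the square in x: (x - 10)² = 34(y - 5).
Vertex (10, 5); 4p = 34 so p = 17/2. Opens up.
Focus is p units from the vertex along the axis: (h, k + p).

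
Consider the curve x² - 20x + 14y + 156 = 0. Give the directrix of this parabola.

y = -1/2

Only x is squared. Complete the square in x: (x - 10)² = -14(y + 4).
Vertex (10, -4); 4p = -14 so p = -7/2. Opens down.
Directrix is the horizontal line y = k − p = -4 − (-7/2) = -1/2.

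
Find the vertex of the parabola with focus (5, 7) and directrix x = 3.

The vertex is the midpoint between the focus and the directrix along the axis of symmetry.
Axis is horizontal (directrix is vertical). Vertex x-coordinate = (5 + 3)/2 = 4; y-coordinate = 7.

(4, 7)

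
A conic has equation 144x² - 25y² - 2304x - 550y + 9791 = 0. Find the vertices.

(8, -23) and (8, 1)

Rearranging, 144(x² - 16x) -25(y² + 22y) = -9791.
144(x - 8)² -25(y + 11)² = -9791 + 9216 - 3025 = -3600
Divide through by -3600 to get (y + 11)²/144 - (x - 8)²/25 = 1.
Hyperbola, center (8, -11), transverse axis vertical; a² = 144, b² = 25.
a = 12. Vertices at (h, k ± a).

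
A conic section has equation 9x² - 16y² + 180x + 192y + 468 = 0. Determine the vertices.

Collect terms: 9(x² + 20x) -16(y² - 12y) = -468
9(x + 10)² -16(y - 6)² = -468 + 900 - 576 = -144
Dividing both sides by -144: (y - 6)²/9 - (x + 10)²/16 = 1
Hyperbola, center (-10, 6), transverse axis vertical; a² = 9, b² = 16.
a = 3. Vertices at (h, k ± a).

(-10, 3) and (-10, 9)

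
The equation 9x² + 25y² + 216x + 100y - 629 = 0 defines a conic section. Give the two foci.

(-24, -2) and (0, -2)

9(x² + 24x) + 25(y² + 4y) = 629
9(x + 12)² + 25(y + 2)² = 629 + 1296 + 100 = 2025
Divide by 2025: (x + 12)²/225 + (y + 2)²/81 = 1
Ellipse, center (-12, -2), major axis horizontal; a² = 225, b² = 81.
c² = a² - b² = 225 - 81 = 144, so c = 12.
Foci lie on the horizontal axis through the center: (h ± c, k).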